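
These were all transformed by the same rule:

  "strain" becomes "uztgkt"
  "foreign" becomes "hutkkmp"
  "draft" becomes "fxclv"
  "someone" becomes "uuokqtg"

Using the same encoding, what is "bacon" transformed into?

dgeup

Shifts by position in strain: pos 0: s→u (+2), pos 1: t→z (+6), pos 2: r→t (+2), pos 3: a→g (+6) — repeating every 2. It's a Vigenère-style cipher with numeric key [2,6]: position i shifts by key[i mod 2].
Applying it to bacon: b+2=d, a+6=g, c+2=e, o+6=u, n+2=p.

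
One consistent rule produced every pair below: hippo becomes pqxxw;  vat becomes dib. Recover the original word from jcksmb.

bucket

Every letter moves 8 places later in the alphabet, wrapping around z→a.
Undoing it on jcksmb: j−8=b, c−8=u, k−8=c, s−8=k, m−8=e, b−8=t.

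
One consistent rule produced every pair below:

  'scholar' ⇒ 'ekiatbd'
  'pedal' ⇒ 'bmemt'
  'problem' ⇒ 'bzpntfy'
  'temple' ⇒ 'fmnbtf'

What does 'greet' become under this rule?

Shifts by position in scholar: pos 0: s→e (+12), pos 1: c→k (+8), pos 2: h→i (+1), pos 3: o→a (+12), pos 4: l→t (+8), pos 5: a→b (+1) — repeating every 3. The shifts repeat in a cycle of length 3: positions 0,1,… shift by +12, +8, +1, then the pattern repeats.
On greet: g+12=s, r+8=z, e+1=f, e+12=q, t+8=b.

szfqb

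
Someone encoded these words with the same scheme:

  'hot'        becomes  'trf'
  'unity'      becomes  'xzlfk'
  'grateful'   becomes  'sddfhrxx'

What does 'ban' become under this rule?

The shift depends on letter class: consonant h→t is +12, but vowel o→r is +3. Vowels shift forward by 3 and consonants shift forward by 12.
For ban: b(cons)+12=n, a(vowel)+3=d, n(cons)+12=z.

ndz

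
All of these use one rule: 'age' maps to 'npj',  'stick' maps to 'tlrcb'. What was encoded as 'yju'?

The output letters match the input read backwards, each shifted +9: age reversed is ega. Read the word backwards and shift each letter +9.
Decoding yju: shift back: y−9=p, j−9=a, u−9=l → pal; then reverse → lap.

lap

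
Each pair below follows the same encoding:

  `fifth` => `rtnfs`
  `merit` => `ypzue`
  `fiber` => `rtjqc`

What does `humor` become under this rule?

tfuac

Shifts by position in fifth: pos 0: f→r (+12), pos 1: i→t (+11), pos 2: f→n (+8), pos 3: t→f (+12), pos 4: h→s (+11) — repeating every 3. A repeating key of period 3 is used — shifts +12, +11, +8 over and over.
Applying it to humor: h+12=t, u+11=f, m+8=u, o+12=a, r+11=c.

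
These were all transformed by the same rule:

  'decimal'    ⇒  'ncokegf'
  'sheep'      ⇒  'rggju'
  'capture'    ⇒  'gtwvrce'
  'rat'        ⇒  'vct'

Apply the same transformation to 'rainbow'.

The output letters match the input read backwards, each shifted +2: decimal reversed is lamiced. Read the word backwards and shift each letter +2.
On rainbow: reverse → wobniar; then shift: w+2=y, o+2=q, b+2=d, n+2=p, i+2=k, a+2=c, r+2=t.

yqdpkct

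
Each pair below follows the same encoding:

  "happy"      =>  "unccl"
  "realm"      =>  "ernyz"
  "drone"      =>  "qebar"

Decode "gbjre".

Compare letters: h→u is +13, a→n is +13, p→c is +13 — a constant shift. This is a Caesar cipher with shift 13.
Decoding gbjre: g−13=t, b−13=o, j−13=w, r−13=e, e−13=r.

tower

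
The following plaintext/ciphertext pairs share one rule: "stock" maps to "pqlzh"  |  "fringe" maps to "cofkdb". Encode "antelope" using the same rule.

Compare letters: s→p is +23, t→q is +23, o→l is +23 — a constant shift. It's a constant shift of +23 (ROT23).
For antelope: a+23=x, n+23=k, t+23=q, e+23=b, l+23=i, o+23=l, p+23=m, e+23=b.

xkqbilmb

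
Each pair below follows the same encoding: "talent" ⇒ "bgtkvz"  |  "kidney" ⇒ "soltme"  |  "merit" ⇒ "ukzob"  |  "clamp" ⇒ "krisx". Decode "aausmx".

summer

It's a Vigenère-style cipher with numeric key [8,6]: position i shifts by key[i mod 2].
Undoing it on aausmx: a−8=s, a−6=u, u−8=m, s−6=m, m−8=e, x−6=r.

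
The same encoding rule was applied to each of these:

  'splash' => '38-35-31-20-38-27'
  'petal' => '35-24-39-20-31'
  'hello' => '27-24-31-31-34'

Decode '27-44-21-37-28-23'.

s is letter #19 and maps to 38: an offset of 19. Letters become their 1-based position plus 19 (so a→20, b→21, …).
Decoding 27-44-21-37-28-23: 27→(27−19)÷1=8=h, 44→(44−19)÷1=25=y, 21→(21−19)÷1=2=b, 37→(37−19)÷1=18=r, 28→(28−19)÷1=9=i, 23→(23−19)÷1=4=d.

hybrid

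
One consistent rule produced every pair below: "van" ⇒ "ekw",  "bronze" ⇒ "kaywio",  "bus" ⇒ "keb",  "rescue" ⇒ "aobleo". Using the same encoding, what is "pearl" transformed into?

yokau

Two shifts are in play — +10 for a/e/i/o/u, +9 for every other letter.
On pearl: p(cons)+9=y, e(vowel)+10=o, a(vowel)+10=k, r(cons)+9=a, l(cons)+9=u.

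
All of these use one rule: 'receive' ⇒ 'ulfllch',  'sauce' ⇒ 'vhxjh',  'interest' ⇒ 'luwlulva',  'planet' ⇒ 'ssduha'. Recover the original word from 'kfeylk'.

hybrid

A repeating key of period 2 is used — shifts +3, +7 over and over.
Decoding kfeylk: k−3=h, f−7=y, e−3=b, y−7=r, l−3=i, k−7=d.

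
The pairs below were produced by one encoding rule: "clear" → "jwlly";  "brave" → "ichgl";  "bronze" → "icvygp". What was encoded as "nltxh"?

gamma

Shifts by position in clear: pos 0: c→j (+7), pos 1: l→w (+11), pos 2: e→l (+7), pos 3: a→l (+11) — repeating every 2. A repeating key of period 2 is used — shifts +7, +11 over and over.
Undoing it on nltxh: n−7=g, l−11=a, t−7=m, x−11=m, h−7=a.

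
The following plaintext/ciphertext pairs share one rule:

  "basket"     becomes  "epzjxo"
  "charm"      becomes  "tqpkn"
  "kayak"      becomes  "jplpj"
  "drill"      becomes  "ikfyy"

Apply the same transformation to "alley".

pyyxl

b(1)→e(4) and a(0)→p(15) fit y≡15x+15 (mod 26); the inverse of 15 mod 26 is 7. This is an affine cipher: with a=0,…,z=25, each position x becomes (15x+15) mod 26.
On alley: a(0)→15·0+15≡15=p; l(11)→15·11+15≡24=y; l(11)→15·11+15≡24=y; e(4)→15·4+15≡23=x; y(24)→15·24+15≡11=l (all mod 26).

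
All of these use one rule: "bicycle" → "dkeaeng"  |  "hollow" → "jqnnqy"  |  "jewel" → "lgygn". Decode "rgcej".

Compare letters: b→d is +2, i→k is +2, c→e is +2 — a constant shift. Each letter is shifted forward by 2 in the alphabet (a Caesar shift of +2).
Decoding rgcej: r−2=p, g−2=e, c−2=a, e−2=c, j−2=h.

peach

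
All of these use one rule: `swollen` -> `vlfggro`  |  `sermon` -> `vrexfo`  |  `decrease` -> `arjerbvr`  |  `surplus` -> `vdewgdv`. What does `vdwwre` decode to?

supper

s(18)→v(21) and w(22)→l(11) fit y≡17x+1 (mod 26); the inverse of 17 mod 26 is 23. Each letter's alphabet position (a=0..z=25) is mapped through 17·x+1 mod 26 — an affine cipher.
Decoding vdwwre: v(21)→23·(21−1)≡18=s; d(3)→23·(3−1)≡20=u; w(22)→23·(22−1)≡15=p; w(22)→23·(22−1)≡15=p; r(17)→23·(17−1)≡4=e; e(4)→23·(4−1)≡17=r (all mod 26).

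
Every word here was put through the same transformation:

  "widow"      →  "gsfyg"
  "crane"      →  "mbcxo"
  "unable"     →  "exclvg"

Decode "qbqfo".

Shifts by position in widow: pos 0: w→g (+10), pos 1: i→s (+10), pos 2: d→f (+2), pos 3: o→y (+10), pos 4: w→g (+10) — repeating every 3. The shifts repeat in a cycle of length 3: positions 0,1,… shift by +10, +10, +2, then the pattern repeats.
Reversing it on qbqfo: q−10=g, b−10=r, q−2=o, f−10=v, o−10=e.

grove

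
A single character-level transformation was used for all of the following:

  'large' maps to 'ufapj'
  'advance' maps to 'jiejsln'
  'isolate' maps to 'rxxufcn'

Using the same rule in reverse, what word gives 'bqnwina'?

slender

Shifts by position in large: pos 0: l→u (+9), pos 1: a→f (+5), pos 2: r→a (+9), pos 3: g→p (+9), pos 4: e→j (+5) — repeating every 3. A repeating key of period 3 is used — shifts +9, +5, +9 over and over.
Reversing it on bqnwina: b−9=s, q−5=l, n−9=e, w−9=n, i−5=d, n−9=e, a−9=r.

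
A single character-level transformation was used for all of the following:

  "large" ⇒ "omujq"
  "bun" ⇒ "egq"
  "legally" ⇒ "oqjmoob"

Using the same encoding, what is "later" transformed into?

The rule splits by letter class: vowels +12, consonants +3.
For later: l(cons)+3=o, a(vowel)+12=m, t(cons)+3=w, e(vowel)+12=q, r(cons)+3=u.

omwqu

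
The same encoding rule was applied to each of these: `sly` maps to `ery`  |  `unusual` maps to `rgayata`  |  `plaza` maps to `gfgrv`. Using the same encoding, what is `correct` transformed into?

The word is reversed, then every letter is shifted forward by 6.
Applying it to correct: reverse → tcerroc; then shift: t+6=z, c+6=i, e+6=k, r+6=x, r+6=x, o+6=u, c+6=i.

zikxxui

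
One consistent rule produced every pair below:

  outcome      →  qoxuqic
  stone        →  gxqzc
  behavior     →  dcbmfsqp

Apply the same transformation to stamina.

o(14)→q(16) and u(20)→o(14) fit y≡17x+12 (mod 26); the inverse of 17 mod 26 is 23. Each letter's alphabet position (a=0..z=25) is mapped through 17·x+12 mod 26 — an affine cipher.
For stamina: s(18)→17·18+12≡6=g; t(19)→17·19+12≡23=x; a(0)→17·0+12≡12=m; m(12)→17·12+12≡8=i; i(8)→17·8+12≡18=s; n(13)→17·13+12≡25=z; a(0)→17·0+12≡12=m (all mod 26).

gxmiszm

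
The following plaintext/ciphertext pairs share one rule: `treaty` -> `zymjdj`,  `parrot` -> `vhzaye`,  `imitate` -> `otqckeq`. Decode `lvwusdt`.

foolish

In treaty: t→z is +6, r→y is +7, e→m is +8, a→j is +9 — the shift increases by 1 each position. Each letter shifts forward by (position + 6), i.e. 6, 7, 8, … — the shift grows by one for each successive letter.
Decoding lvwusdt: l−6=f, v−7=o, w−8=o, u−9=l, s−10=i, d−11=s, t−12=h.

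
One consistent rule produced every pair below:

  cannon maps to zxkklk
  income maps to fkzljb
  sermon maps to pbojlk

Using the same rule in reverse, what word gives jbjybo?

It's a constant shift of +23 (ROT23).
Reversing it on jbjybo: j−23=m, b−23=e, j−23=m, y−23=b, b−23=e, o−23=r.

member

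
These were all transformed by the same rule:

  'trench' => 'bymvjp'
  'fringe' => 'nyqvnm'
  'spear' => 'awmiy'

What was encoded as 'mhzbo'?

earth

Shifts by position in trench: pos 0: t→b (+8), pos 1: r→y (+7), pos 2: e→m (+8), pos 3: n→v (+8), pos 4: c→j (+7), pos 5: h→p (+8) — repeating every 3. A repeating key of period 3 is used — shifts +8, +7, +8 over and over.
Reversing it on mhzbo: m−8=e, h−7=a, z−8=r, b−8=t, o−7=h.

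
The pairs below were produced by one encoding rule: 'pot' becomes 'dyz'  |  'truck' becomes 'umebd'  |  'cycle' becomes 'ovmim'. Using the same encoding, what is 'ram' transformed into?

wkb

The output letters match the input read backwards, each shifted +10: pot reversed is top. Two steps: reverse the string, then apply a Caesar shift of +10.
On ram: reverse → mar; then shift: m+10=w, a+10=k, r+10=b.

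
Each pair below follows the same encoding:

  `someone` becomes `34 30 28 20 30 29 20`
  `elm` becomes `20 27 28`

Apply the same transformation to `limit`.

s is letter #19 and maps to 34: an offset of 15. Each letter is replaced by its alphabet position (a=1..z=26) + 15.
Applying it to limit: l=12→27, i=9→24, m=13→28, i=9→24, t=20→35.

27 24 28 24 35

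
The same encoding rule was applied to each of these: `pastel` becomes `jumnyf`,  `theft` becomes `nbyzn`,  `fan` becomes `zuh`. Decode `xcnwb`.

ditch

Compare letters: p→j is +20, a→u is +20, s→m is +20 — a constant shift. Each letter is shifted forward by 20 in the alphabet (a Caesar shift of +20).
Reversing it on xcnwb: x−20=d, c−20=i, n−20=t, w−20=c, b−20=h.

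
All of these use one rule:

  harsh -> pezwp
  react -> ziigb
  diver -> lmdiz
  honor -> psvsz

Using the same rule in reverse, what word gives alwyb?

shout

It's a Vigenère-style cipher with numeric key [8,4]: position i shifts by key[i mod 2].
Decoding alwyb: a−8=s, l−4=h, w−8=o, y−4=u, b−8=t.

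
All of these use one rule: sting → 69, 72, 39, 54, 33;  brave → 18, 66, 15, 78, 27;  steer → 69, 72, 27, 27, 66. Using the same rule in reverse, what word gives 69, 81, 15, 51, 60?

s(#19)→69 and t(#20)→72: differences scale by 3, so n = 3·pos + 12. The formula is n = 3×(alphabet index, a=1) + 12.
Reversing it on 69, 81, 15, 51, 60: 69→(69−12)÷3=19=s, 81→(81−12)÷3=23=w, 15→(15−12)÷3=1=a, 51→(51−12)÷3=13=m, 60→(60−12)÷3=16=p.

swamp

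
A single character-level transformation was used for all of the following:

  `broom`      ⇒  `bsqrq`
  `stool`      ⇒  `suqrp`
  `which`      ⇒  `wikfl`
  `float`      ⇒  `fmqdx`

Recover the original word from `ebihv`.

eager

In broom: b→b is +0, r→s is +1, o→q is +2, o→r is +3 — the shift increases by 1 each position. Each letter shifts forward by its position index (0, 1, 2, …) — the shift grows by one for each successive letter.
Reversing it on ebihv: e−0=e, b−1=a, i−2=g, h−3=e, v−4=r.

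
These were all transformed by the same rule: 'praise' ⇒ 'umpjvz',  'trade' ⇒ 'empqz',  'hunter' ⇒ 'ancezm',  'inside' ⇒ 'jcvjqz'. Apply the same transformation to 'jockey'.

p(15)→u(20) and r(17)→m(12) fit y≡9x+15 (mod 26); the inverse of 9 mod 26 is 3. Each letter's alphabet position (a=0..z=25) is mapped through 9·x+15 mod 26 — an affine cipher.
Applying it to jockey: j(9)→9·9+15≡18=s; o(14)→9·14+15≡11=l; c(2)→9·2+15≡7=h; k(10)→9·10+15≡1=b; e(4)→9·4+15≡25=z; y(24)→9·24+15≡23=x (all mod 26).

slhbzx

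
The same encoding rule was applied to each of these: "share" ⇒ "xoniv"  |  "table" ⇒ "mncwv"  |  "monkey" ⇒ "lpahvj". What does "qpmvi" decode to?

Treating letters as 0–25, the rule is x ↦ 15x + 13 (mod 26).
Undoing it on qpmvi: q(16)→7·(16−13)≡21=v; p(15)→7·(15−13)≡14=o; m(12)→7·(12−13)≡19=t; v(21)→7·(21−13)≡4=e; i(8)→7·(8−13)≡17=r (all mod 26).

voter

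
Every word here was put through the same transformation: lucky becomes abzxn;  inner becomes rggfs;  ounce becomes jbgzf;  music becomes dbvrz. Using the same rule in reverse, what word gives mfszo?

perch

l(11)→a(0) and u(20)→b(1) fit y≡3x+19 (mod 26); the inverse of 3 mod 26 is 9. Each letter's alphabet position (a=0..z=25) is mapped through 3·x+19 mod 26 — an affine cipher.
Decoding mfszo: m(12)→9·(12−19)≡15=p; f(5)→9·(5−19)≡4=e; s(18)→9·(18−19)≡17=r; z(25)→9·(25−19)≡2=c; o(14)→9·(14−19)≡7=h (all mod 26).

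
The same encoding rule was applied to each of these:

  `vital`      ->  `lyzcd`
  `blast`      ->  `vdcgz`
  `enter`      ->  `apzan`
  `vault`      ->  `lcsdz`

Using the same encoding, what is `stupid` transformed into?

v(21)→l(11) and i(8)→y(24) fit y≡19x+2 (mod 26); the inverse of 19 mod 26 is 11. Treating letters as 0–25, the rule is x ↦ 19x + 2 (mod 26).
Applying it to stupid: s(18)→19·18+2≡6=g; t(19)→19·19+2≡25=z; u(20)→19·20+2≡18=s; p(15)→19·15+2≡1=b; i(8)→19·8+2≡24=y; d(3)→19·3+2≡7=h (all mod 26).

gzsbyh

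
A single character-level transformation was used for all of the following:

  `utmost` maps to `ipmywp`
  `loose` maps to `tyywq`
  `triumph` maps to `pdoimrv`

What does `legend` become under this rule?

tqcqfx

u(20)→i(8) and t(19)→p(15) fit y≡19x+18 (mod 26); the inverse of 19 mod 26 is 11. Treating letters as 0–25, the rule is x ↦ 19x + 18 (mod 26).
For legend: l(11)→19·11+18≡19=t; e(4)→19·4+18≡16=q; g(6)→19·6+18≡2=c; e(4)→19·4+18≡16=q; n(13)→19·13+18≡5=f; d(3)→19·3+18≡23=x (all mod 26).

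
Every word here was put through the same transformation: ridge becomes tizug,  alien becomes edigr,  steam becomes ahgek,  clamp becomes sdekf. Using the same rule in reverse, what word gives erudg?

r(17)→t(19) and i(8)→i(8) fit y≡7x+4 (mod 26); the inverse of 7 mod 26 is 15. This is an affine cipher: with a=0,…,z=25, each position x becomes (7x+4) mod 26.
Decoding erudg: e(4)→15·(4−4)≡0=a; r(17)→15·(17−4)≡13=n; u(20)→15·(20−4)≡6=g; d(3)→15·(3−4)≡11=l; g(6)→15·(6−4)≡4=e (all mod 26).

angle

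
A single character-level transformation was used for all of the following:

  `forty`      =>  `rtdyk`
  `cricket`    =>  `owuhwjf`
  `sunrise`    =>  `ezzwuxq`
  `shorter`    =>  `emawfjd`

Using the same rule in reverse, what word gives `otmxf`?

coast

Shifts by position in forty: pos 0: f→r (+12), pos 1: o→t (+5), pos 2: r→d (+12), pos 3: t→y (+5) — repeating every 2. The shifts repeat in a cycle of length 2: positions 0,1,… shift by +12, +5, then the pattern repeats.
Decoding otmxf: o−12=c, t−5=o, m−12=a, x−5=s, f−12=t.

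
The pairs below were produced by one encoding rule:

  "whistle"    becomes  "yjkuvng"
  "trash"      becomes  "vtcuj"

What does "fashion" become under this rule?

Compare letters: w→y is +2, h→j is +2, i→k is +2 — a constant shift. This is a Caesar cipher with shift 2.
For fashion: f+2=h, a+2=c, s+2=u, h+2=j, i+2=k, o+2=q, n+2=p.

hcujkqp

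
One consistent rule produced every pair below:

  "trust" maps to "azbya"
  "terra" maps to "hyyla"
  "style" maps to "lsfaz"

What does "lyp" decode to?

ire

The output letters match the input read backwards, each shifted +7: trust reversed is tsurt. Read the word backwards and shift each letter +7.
Decoding lyp: shift back: l−7=e, y−7=r, p−7=i → eri; then reverse → ire.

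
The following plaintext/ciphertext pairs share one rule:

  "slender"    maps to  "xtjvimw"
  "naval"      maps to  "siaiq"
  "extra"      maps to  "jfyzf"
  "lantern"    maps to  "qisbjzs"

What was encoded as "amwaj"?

The shifts repeat in a cycle of length 2: positions 0,1,… shift by +5, +8, then the pattern repeats.
Decoding amwaj: a−5=v, m−8=e, w−5=r, a−8=s, j−5=e.

verse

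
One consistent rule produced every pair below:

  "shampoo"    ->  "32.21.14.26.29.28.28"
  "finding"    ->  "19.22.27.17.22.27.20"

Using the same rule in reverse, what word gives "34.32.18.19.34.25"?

useful

The number is (letter's place in the alphabet, a=1) + 13.
Decoding 34.32.18.19.34.25: 34→(34−13)÷1=21=u, 32→(32−13)÷1=19=s, 18→(18−13)÷1=5=e, 19→(19−13)÷1=6=f, 34→(34−13)÷1=21=u, 25→(25−13)÷1=12=l.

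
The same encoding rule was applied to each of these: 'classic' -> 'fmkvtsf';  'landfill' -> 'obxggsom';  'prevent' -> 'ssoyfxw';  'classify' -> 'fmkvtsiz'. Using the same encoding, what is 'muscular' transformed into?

Shifts by position in classic: pos 0: c→f (+3), pos 1: l→m (+1), pos 2: a→k (+10), pos 3: s→v (+3), pos 4: s→t (+1), pos 5: i→s (+10) — repeating every 3. A repeating key of period 3 is used — shifts +3, +1, +10 over and over.
Applying it to muscular: m+3=p, u+1=v, s+10=c, c+3=f, u+1=v, l+10=v, a+3=d, r+1=s.

pvcfvvds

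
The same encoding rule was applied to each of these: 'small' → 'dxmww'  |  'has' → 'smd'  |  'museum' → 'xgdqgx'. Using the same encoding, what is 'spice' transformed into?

The rule splits by letter class: vowels +12, consonants +11.
Applying it to spice: s(cons)+11=d, p(cons)+11=a, i(vowel)+12=u, c(cons)+11=n, e(vowel)+12=q.

daunq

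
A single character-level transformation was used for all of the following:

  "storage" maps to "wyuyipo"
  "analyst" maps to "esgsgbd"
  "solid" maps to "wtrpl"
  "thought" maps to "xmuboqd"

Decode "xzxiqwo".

turbine

In storage: s→w is +4, t→y is +5, o→u is +6, r→y is +7 — the shift increases by 1 each position. The shift increases by 1 at each position, starting from +4: 4, 5, 6, ….
Decoding xzxiqwo: x−4=t, z−5=u, x−6=r, i−7=b, q−8=i, w−9=n, o−10=e.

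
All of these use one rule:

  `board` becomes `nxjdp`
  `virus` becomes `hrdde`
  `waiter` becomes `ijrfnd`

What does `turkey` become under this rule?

Two shifts are in play — +9 for a/e/i/o/u, +12 for every other letter.
Applying it to turkey: t(cons)+12=f, u(vowel)+9=d, r(cons)+12=d, k(cons)+12=w, e(vowel)+9=n, y(cons)+12=k.

fddwnk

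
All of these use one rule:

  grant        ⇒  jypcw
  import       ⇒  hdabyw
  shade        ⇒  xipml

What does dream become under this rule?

g(6)→j(9) and r(17)→y(24) fit y≡25x+15 (mod 26); the inverse of 25 mod 26 is 25. Each letter's alphabet position (a=0..z=25) is mapped through 25·x+15 mod 26 — an affine cipher.
Applying it to dream: d(3)→25·3+15≡12=m; r(17)→25·17+15≡24=y; e(4)→25·4+15≡11=l; a(0)→25·0+15≡15=p; m(12)→25·12+15≡3=d (all mod 26).

mylpd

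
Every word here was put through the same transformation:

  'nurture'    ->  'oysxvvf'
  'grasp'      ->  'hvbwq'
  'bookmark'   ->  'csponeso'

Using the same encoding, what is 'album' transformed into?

bpcyn

Shifts by position in nurture: pos 0: n→o (+1), pos 1: u→y (+4), pos 2: r→s (+1), pos 3: t→x (+4) — repeating every 2. It's a Vigenère-style cipher with numeric key [1,4]: position i shifts by key[i mod 2].
For album: a+1=b, l+4=p, b+1=c, u+4=y, m+1=n.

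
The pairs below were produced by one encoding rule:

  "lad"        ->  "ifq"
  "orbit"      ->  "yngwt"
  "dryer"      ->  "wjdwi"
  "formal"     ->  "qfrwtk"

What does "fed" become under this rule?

ijk

Two steps: reverse the string, then apply a Caesar shift of +5.
For fed: reverse → def; then shift: d+5=i, e+5=j, f+5=k.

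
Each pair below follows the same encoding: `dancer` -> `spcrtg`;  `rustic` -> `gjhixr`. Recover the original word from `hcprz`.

Compare letters: d→s is +15, a→p is +15, n→c is +15 — a constant shift. It's a constant shift of +15 (ROT15).
Undoing it on hcprz: h−15=s, c−15=n, p−15=a, r−15=c, z−15=k.

snack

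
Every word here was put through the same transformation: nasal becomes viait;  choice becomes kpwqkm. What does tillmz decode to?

Compare letters: n→v is +8, a→i is +8, s→a is +8 — a constant shift. Each letter is shifted forward by 8 in the alphabet (a Caesar shift of +8).
Undoing it on tillmz: t−8=l, i−8=a, l−8=d, l−8=d, m−8=e, z−8=r.

ladder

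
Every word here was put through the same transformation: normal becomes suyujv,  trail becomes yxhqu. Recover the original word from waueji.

In normal: n→s is +5, o→u is +6, r→y is +7, m→u is +8 — the shift increases by 1 each position. The shift increases by 1 at each position, starting from +5: 5, 6, 7, ….
Reversing it on waueji: w−5=r, a−6=u, u−7=n, e−8=w, j−9=a, i−10=y.

runway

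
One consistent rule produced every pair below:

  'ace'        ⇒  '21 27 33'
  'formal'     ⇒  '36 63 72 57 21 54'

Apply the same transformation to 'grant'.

a(#1)→21 and c(#3)→27: differences scale by 3, so n = 3·pos + 18. The formula is n = 3×(alphabet index, a=1) + 18.
On grant: g=7→39, r=18→72, a=1→21, n=14→60, t=20→78.

39 72 21 60 78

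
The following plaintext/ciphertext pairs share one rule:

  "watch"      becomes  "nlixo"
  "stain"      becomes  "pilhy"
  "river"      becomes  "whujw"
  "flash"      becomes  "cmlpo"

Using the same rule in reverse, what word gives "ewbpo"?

brush

w(22)→n(13) and a(0)→l(11) fit y≡19x+11 (mod 26); the inverse of 19 mod 26 is 11. Each letter's alphabet position (a=0..z=25) is mapped through 19·x+11 mod 26 — an affine cipher.
Decoding ewbpo: e(4)→11·(4−11)≡1=b; w(22)→11·(22−11)≡17=r; b(1)→11·(1−11)≡20=u; p(15)→11·(15−11)≡18=s; o(14)→11·(14−11)≡7=h (all mod 26).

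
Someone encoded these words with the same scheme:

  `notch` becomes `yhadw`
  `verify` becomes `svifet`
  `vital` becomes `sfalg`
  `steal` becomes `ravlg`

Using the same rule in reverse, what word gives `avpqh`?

tempo

Each letter's alphabet position (a=0..z=25) is mapped through 9·x+11 mod 26 — an affine cipher.
Decoding avpqh: a(0)→3·(0−11)≡19=t; v(21)→3·(21−11)≡4=e; p(15)→3·(15−11)≡12=m; q(16)→3·(16−11)≡15=p; h(7)→3·(7−11)≡14=o (all mod 26).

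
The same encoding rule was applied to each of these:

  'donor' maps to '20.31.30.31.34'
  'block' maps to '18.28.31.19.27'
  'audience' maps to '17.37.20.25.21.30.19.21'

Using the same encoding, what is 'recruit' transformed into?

d is letter #4 and maps to 20: an offset of 16. Letters become their 1-based position plus 16 (so a→17, b→18, …).
On recruit: r=18→34, e=5→21, c=3→19, r=18→34, u=21→37, i=9→25, t=20→36.

34.21.19.34.37.25.36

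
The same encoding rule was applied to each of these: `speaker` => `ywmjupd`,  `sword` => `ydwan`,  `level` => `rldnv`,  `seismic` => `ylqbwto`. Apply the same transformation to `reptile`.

xlxcswq

In speaker: s→y is +6, p→w is +7, e→m is +8, a→j is +9 — the shift increases by 1 each position. The shift increases by 1 at each position, starting from +6: 6, 7, 8, ….
Applying it to reptile: r+6=x, e+7=l, p+8=x, t+9=c, i+10=s, l+11=w, e+12=q.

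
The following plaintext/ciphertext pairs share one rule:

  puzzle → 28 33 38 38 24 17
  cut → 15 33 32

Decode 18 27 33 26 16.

p is letter #16 and maps to 28: an offset of 12. The number is (letter's place in the alphabet, a=1) + 12.
Undoing it on 18 27 33 26 16: 18→(18−12)÷1=6=f, 27→(27−12)÷1=15=o, 33→(33−12)÷1=21=u, 26→(26−12)÷1=14=n, 16→(16−12)÷1=4=d.

found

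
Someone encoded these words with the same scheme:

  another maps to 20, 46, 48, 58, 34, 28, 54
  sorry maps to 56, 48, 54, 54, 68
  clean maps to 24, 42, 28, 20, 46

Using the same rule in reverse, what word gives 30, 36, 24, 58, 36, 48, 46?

fiction

a(#1)→20 and n(#14)→46: differences scale by 2, so n = 2·pos + 18. Each letter becomes 2×(its alphabet position, a=1..z=26) + 18.
Decoding 30, 36, 24, 58, 36, 48, 46: 30→(30−18)÷2=6=f, 36→(36−18)÷2=9=i, 24→(24−18)÷2=3=c, 58→(58−18)÷2=20=t, 36→(36−18)÷2=9=i, 48→(48−18)÷2=15=o, 46→(46−18)÷2=14=n.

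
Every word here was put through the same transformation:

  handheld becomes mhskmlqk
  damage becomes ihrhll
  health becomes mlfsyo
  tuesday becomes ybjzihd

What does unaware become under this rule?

zufdfyj

Shifts by position in handheld: pos 0: h→m (+5), pos 1: a→h (+7), pos 2: n→s (+5), pos 3: d→k (+7) — repeating every 2. A repeating key of period 2 is used — shifts +5, +7 over and over.
For unaware: u+5=z, n+7=u, a+5=f, w+7=d, a+5=f, r+7=y, e+5=j.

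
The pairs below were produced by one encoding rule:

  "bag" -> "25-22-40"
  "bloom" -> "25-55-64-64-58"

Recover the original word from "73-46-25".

b(#2)→25 and a(#1)→22: differences scale by 3, so n = 3·pos + 19. The formula is n = 3×(alphabet index, a=1) + 19.
Reversing it on 73-46-25: 73→(73−19)÷3=18=r, 46→(46−19)÷3=9=i, 25→(25−19)÷3=2=b.

rib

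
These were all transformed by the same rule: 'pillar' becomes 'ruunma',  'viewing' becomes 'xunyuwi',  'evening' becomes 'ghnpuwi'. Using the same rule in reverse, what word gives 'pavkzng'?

nominee

Shifts by position in pillar: pos 0: p→r (+2), pos 1: i→u (+12), pos 2: l→u (+9), pos 3: l→n (+2), pos 4: a→m (+12), pos 5: r→a (+9) — repeating every 3. It's a Vigenère-style cipher with numeric key [2,12,9]: position i shifts by key[i mod 3].
Decoding pavkzng: p−2=n, a−12=o, v−9=m, k−2=i, z−12=n, n−9=e, g−2=e.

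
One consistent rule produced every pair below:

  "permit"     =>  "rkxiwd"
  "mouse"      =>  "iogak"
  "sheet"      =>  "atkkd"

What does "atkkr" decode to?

p(15)→r(17) and e(4)→k(10) fit y≡3x+24 (mod 26); the inverse of 3 mod 26 is 9. Each letter's alphabet position (a=0..z=25) is mapped through 3·x+24 mod 26 — an affine cipher.
Decoding atkkr: a(0)→9·(0−24)≡18=s; t(19)→9·(19−24)≡7=h; k(10)→9·(10−24)≡4=e; k(10)→9·(10−24)≡4=e; r(17)→9·(17−24)≡15=p (all mod 26).

sheep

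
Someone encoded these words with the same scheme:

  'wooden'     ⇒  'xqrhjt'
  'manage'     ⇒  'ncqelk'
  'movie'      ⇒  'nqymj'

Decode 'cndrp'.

blank

Letter i (0-indexed) is shifted by i+1, so successive shifts are 1, 2, 3, ….
Reversing it on cndrp: c−1=b, n−2=l, d−3=a, r−4=n, p−5=k.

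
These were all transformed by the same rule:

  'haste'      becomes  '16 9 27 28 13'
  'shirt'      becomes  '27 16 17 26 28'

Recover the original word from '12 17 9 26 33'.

diary

h is letter #8 and maps to 16: an offset of 8. The number is (letter's place in the alphabet, a=1) + 8.
Undoing it on 12 17 9 26 33: 12→(12−8)÷1=4=d, 17→(17−8)÷1=9=i, 9→(9−8)÷1=1=a, 26→(26−8)÷1=18=r, 33→(33−8)÷1=25=y.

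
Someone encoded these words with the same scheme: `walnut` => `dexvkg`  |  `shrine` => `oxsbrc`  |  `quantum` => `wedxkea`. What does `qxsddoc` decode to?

The output letters match the input read backwards, each shifted +10: walnut reversed is tunlaw. The word is reversed, then every letter is shifted forward by 10.
Reversing it on qxsddoc: shift back: q−10=g, x−10=n, s−10=i, d−10=t, d−10=t, o−10=e, c−10=s → gnittes; then reverse → setting.

setting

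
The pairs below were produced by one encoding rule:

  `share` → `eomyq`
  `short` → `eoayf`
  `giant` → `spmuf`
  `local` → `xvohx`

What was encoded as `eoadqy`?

Shifts by position in share: pos 0: s→e (+12), pos 1: h→o (+7), pos 2: a→m (+12), pos 3: r→y (+7) — repeating every 2. It's a Vigenère-style cipher with numeric key [12,7]: position i shifts by key[i mod 2].
Reversing it on eoadqy: e−12=s, o−7=h, a−12=o, d−7=w, q−12=e, y−7=r.

shower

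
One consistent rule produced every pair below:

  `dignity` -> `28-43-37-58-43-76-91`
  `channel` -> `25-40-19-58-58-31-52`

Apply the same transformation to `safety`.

73-19-34-31-76-91

The formula is n = 3×(alphabet index, a=1) + 16.
On safety: s=19→73, a=1→19, f=6→34, e=5→31, t=20→76, y=25→91.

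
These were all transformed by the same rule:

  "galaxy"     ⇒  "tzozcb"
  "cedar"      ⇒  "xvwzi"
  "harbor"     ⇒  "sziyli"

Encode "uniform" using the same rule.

Each pair mirrors across the alphabet (g↔t, a↔z, l↔o): positions sum to 25. This is the alphabet-reversal cipher (Atbash): a becomes z, b becomes y, etc.
On uniform: u↔f, n↔m, i↔r, f↔u, o↔l, r↔i, m↔n.

fmrulin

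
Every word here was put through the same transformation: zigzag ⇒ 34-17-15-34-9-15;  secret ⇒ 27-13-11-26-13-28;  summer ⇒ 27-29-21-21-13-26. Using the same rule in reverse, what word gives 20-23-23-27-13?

z is letter #26 and maps to 34: an offset of 8. The number is (letter's place in the alphabet, a=1) + 8.
Undoing it on 20-23-23-27-13: 20→(20−8)÷1=12=l, 23→(23−8)÷1=15=o, 23→(23−8)÷1=15=o, 27→(27−8)÷1=19=s, 13→(13−8)÷1=5=e.

loose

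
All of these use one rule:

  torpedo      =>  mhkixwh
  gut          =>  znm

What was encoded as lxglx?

sense

Compare letters: t→m is +19, o→h is +19, r→k is +19 — a constant shift. Every letter moves 19 places later in the alphabet, wrapping around z→a.
Reversing it on lxglx: l−19=s, x−19=e, g−19=n, l−19=s, x−19=e.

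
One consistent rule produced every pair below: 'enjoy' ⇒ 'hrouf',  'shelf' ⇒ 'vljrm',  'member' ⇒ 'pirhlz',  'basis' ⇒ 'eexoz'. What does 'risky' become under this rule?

In enjoy: e→h is +3, n→r is +4, j→o is +5, o→u is +6 — the shift increases by 1 each position. The shift increases by 1 at each position, starting from +3: 3, 4, 5, ….
On risky: r+3=u, i+4=m, s+5=x, k+6=q, y+7=f.

umxqf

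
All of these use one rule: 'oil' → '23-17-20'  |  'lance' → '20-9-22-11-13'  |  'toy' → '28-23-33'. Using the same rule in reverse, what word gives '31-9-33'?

Each letter is replaced by its alphabet position (a=1..z=26) + 8.
Undoing it on 31-9-33: 31→(31−8)÷1=23=w, 9→(9−8)÷1=1=a, 33→(33−8)÷1=25=y.

way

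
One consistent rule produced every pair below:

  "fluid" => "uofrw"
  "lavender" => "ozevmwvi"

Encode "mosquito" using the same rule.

Each pair mirrors across the alphabet (f↔u, l↔o, u↔f): positions sum to 25. Letters are reflected about the middle of the alphabet (position → 25−position): Atbash.
For mosquito: m↔n, o↔l, s↔h, q↔j, u↔f, i↔r, t↔g, o↔l.

nlhjfrgl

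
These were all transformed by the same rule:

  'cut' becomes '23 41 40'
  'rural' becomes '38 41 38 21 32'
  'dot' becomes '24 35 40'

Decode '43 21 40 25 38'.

water

c is letter #3 and maps to 23: an offset of 20. Letters become their 1-based position plus 20 (so a→21, b→22, …).
Decoding 43 21 40 25 38: 43→(43−20)÷1=23=w, 21→(21−20)÷1=1=a, 40→(40−20)÷1=20=t, 25→(25−20)÷1=5=e, 38→(38−20)÷1=18=r.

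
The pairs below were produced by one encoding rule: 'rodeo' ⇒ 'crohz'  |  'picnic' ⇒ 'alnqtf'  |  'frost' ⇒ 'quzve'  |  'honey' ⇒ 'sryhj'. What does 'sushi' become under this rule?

Shifts by position in rodeo: pos 0: r→c (+11), pos 1: o→r (+3), pos 2: d→o (+11), pos 3: e→h (+3) — repeating every 2. It's a Vigenère-style cipher with numeric key [11,3]: position i shifts by key[i mod 2].
Applying it to sushi: s+11=d, u+3=x, s+11=d, h+3=k, i+11=t.

dxdkt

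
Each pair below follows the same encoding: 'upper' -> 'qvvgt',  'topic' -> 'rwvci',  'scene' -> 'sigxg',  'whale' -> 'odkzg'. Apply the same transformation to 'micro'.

u(20)→q(16) and p(15)→v(21) fit y≡25x+10 (mod 26); the inverse of 25 mod 26 is 25. Treating letters as 0–25, the rule is x ↦ 25x + 10 (mod 26).
On micro: m(12)→25·12+10≡24=y; i(8)→25·8+10≡2=c; c(2)→25·2+10≡8=i; r(17)→25·17+10≡19=t; o(14)→25·14+10≡22=w (all mod 26).

ycitw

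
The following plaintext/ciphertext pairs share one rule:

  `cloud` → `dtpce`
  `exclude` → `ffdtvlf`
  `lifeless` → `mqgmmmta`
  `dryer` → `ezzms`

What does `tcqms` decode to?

super

Shifts by position in cloud: pos 0: c→d (+1), pos 1: l→t (+8), pos 2: o→p (+1), pos 3: u→c (+8) — repeating every 2. It's a Vigenère-style cipher with numeric key [1,8]: position i shifts by key[i mod 2].
Decoding tcqms: t−1=s, c−8=u, q−1=p, m−8=e, s−1=r.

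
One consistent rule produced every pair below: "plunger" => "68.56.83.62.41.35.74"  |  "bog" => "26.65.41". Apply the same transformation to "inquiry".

47.62.71.83.47.74.95

The formula is n = 3×(alphabet index, a=1) + 20.
Applying it to inquiry: i=9→47, n=14→62, q=17→71, u=21→83, i=9→47, r=18→74, y=25→95.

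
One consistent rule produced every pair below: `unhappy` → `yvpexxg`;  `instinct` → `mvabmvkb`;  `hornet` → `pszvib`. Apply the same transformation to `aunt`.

The shift depends on letter class: consonant n→v is +8, but vowel u→y is +4. The rule splits by letter class: vowels +4, consonants +8.
For aunt: a(vowel)+4=e, u(vowel)+4=y, n(cons)+8=v, t(cons)+8=b.

eyvb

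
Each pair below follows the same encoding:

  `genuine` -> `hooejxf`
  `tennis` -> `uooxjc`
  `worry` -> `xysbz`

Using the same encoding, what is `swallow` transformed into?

The shifts repeat in a cycle of length 2: positions 0,1,… shift by +1, +10, then the pattern repeats.
On swallow: s+1=t, w+10=g, a+1=b, l+10=v, l+1=m, o+10=y, w+1=x.

tgbvmyx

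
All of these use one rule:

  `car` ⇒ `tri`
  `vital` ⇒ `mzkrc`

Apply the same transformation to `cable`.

trscv

This is a Caesar cipher with shift 17.
For cable: c+17=t, a+17=r, b+17=s, l+17=c, e+17=v.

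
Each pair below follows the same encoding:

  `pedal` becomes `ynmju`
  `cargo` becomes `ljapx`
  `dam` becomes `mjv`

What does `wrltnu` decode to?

nickel

Compare letters: p→y is +9, e→n is +9, d→m is +9 — a constant shift. Every letter moves 9 places later in the alphabet, wrapping around z→a.
Undoing it on wrltnu: w−9=n, r−9=i, l−9=c, t−9=k, n−9=e, u−9=l.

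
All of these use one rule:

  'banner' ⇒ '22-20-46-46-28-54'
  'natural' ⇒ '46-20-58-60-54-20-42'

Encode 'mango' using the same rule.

44-20-46-32-48

The formula is n = 2×(alphabet index, a=1) + 18.
For mango: m=13→44, a=1→20, n=14→46, g=7→32, o=15→48.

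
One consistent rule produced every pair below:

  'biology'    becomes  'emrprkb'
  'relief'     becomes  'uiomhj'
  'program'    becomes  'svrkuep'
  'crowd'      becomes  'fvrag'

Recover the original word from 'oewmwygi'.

latitude

Shifts by position in biology: pos 0: b→e (+3), pos 1: i→m (+4), pos 2: o→r (+3), pos 3: l→p (+4) — repeating every 2. A repeating key of period 2 is used — shifts +3, +4 over and over.
Reversing it on oewmwygi: o−3=l, e−4=a, w−3=t, m−4=i, w−3=t, y−4=u, g−3=d, i−4=e.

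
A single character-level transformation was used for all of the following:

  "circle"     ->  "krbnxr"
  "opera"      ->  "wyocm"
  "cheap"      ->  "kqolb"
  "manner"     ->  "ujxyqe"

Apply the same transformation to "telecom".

In circle: c→k is +8, i→r is +9, r→b is +10, c→n is +11 — the shift increases by 1 each position. The shift increases by 1 at each position, starting from +8: 8, 9, 10, ….
For telecom: t+8=b, e+9=n, l+10=v, e+11=p, c+12=o, o+13=b, m+14=a.

bnvpoba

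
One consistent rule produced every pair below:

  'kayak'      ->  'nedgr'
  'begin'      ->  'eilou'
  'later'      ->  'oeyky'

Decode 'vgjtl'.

In kayak: k→n is +3, a→e is +4, y→d is +5, a→g is +6 — the shift increases by 1 each position. Letter i (0-indexed) is shifted by i+3, so successive shifts are 3, 4, 5, ….
Undoing it on vgjtl: v−3=s, g−4=c, j−5=e, t−6=n, l−7=e.

scene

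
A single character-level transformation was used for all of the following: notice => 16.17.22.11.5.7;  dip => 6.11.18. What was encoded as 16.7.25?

new

n is letter #14 and maps to 16: an offset of 2. Each letter is replaced by its alphabet position (a=1..z=26) + 2.
Reversing it on 16.7.25: 16→(16−2)÷1=14=n, 7→(7−2)÷1=5=e, 25→(25−2)÷1=23=w.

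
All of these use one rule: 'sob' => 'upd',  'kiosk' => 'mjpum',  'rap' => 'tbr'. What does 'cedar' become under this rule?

The shift depends on letter class: consonant s→u is +2, but vowel o→p is +1. Vowels shift forward by 1 and consonants shift forward by 2.
For cedar: c(cons)+2=e, e(vowel)+1=f, d(cons)+2=f, a(vowel)+1=b, r(cons)+2=t.

effbt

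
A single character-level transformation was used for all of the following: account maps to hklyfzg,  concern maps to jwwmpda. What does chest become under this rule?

jpnce

The shift increases by 1 at each position, starting from +7: 7, 8, 9, ….
For chest: c+7=j, h+8=p, e+9=n, s+10=c, t+11=e.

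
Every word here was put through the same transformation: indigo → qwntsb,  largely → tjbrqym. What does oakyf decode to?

grant

In indigo: i→q is +8, n→w is +9, d→n is +10, i→t is +11 — the shift increases by 1 each position. Each letter shifts forward by (position + 8), i.e. 8, 9, 10, … — the shift grows by one for each successive letter.
Decoding oakyf: o−8=g, a−9=r, k−10=a, y−11=n, f−12=t.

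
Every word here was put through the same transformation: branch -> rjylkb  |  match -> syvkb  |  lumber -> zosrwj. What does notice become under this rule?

levukw

Treating letters as 0–25, the rule is x ↦ 19x + 24 (mod 26).
Applying it to notice: n(13)→19·13+24≡11=l; o(14)→19·14+24≡4=e; t(19)→19·19+24≡21=v; i(8)→19·8+24≡20=u; c(2)→19·2+24≡10=k; e(4)→19·4+24≡22=w (all mod 26).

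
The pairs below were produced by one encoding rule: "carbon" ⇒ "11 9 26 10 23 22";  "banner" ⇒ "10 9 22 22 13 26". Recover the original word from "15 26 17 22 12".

The number is (letter's place in the alphabet, a=1) + 8.
Undoing it on 15 26 17 22 12: 15→(15−8)÷1=7=g, 26→(26−8)÷1=18=r, 17→(17−8)÷1=9=i, 22→(22−8)÷1=14=n, 12→(12−8)÷1=4=d.

grind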